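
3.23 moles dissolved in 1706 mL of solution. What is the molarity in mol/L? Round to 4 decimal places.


Convert volume to liters: V_L = V_mL / 1000.
V_L = 1706 / 1000 = 1.706 L
M = n / V_L = 3.23 / 1.706
M = 1.8933177 mol/L, rounded to 4 dp:

1.8933 mol/L


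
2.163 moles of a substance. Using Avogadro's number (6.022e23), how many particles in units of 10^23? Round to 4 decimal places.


N = n * NA, then divide by 1e23 for the requested units.
N / 1e23 = n * 6.022
N / 1e23 = 2.163 * 6.022
N / 1e23 = 13.025586, rounded to 4 dp:

13.0256


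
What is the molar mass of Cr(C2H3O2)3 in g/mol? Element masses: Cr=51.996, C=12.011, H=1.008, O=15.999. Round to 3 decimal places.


M = sum(count * atomic_mass) over atoms.
M = 1*51.996 + 6*12.011 + 9*1.008 + 6*15.999
M = 51.996 + 72.066 + 9.072 + 95.994
M = 229.128 g/mol, rounded to 3 dp:

229.128 g/mol


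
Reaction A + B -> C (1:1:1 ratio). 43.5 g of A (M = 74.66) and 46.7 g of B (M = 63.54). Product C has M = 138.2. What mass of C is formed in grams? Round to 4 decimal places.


Find moles of each reactant; the smaller value is the limiting reagent in a 1:1:1 reaction, so moles_C equals moles of the limiter.
n_A = mass_A / M_A = 43.5 / 74.66 = 0.582641 mol
n_B = mass_B / M_B = 46.7 / 63.54 = 0.73497 mol
Limiting reagent: A (smaller), n_limiting = 0.582641 mol
mass_C = n_limiting * M_C = 0.582641 * 138.2
mass_C = 80.5209862 g, rounded to 4 dp:

80.5210 g


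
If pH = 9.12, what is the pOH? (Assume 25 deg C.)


At 25 deg C, pH + pOH = 14.
pOH = 14 - pH = 14 - 9.12
pOH = 4.88:

4.88


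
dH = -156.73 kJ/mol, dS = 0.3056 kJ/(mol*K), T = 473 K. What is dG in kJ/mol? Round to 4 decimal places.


Gibbs: dG = dH - T*dS (consistent units, dS already in kJ/(mol*K)).
T*dS = 473 * 0.3056 = 144.5488
dG = -156.73 - (144.5488)
dG = -301.2788 kJ/mol, rounded to 4 dp:

-301.2788 kJ/mol


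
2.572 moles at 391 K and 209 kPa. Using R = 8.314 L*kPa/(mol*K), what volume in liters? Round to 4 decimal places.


PV = nRT, solve for V = nRT / P.
nRT = 2.572 * 8.314 * 391 = 8360.9907
V = 8360.9907 / 209
V = 40.00474019 L, rounded to 4 dp:

40.0047 L


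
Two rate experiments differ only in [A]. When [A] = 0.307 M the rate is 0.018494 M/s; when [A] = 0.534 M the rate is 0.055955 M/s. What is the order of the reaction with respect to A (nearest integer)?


Rate is proportional to [A]^n, so rate2/rate1 = ([A]2/[A]1)^n. Take logs to solve for n.
rate2/rate1 = 0.055955 / 0.018494 = 3.0256
[A]2/[A]1 = 0.534 / 0.307 = 1.7394
n = ln(3.0256) / ln(1.7394) = 2.0
Nearest integer order:

2


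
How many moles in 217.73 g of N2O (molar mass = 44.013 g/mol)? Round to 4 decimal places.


n = mass / M
n = 217.73 / 44.013
n = 4.94694749 mol, rounded to 4 dp:

4.9469 mol


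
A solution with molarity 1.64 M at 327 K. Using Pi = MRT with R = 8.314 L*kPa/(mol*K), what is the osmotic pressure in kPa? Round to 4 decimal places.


Osmotic pressure (van't Hoff): Pi = M*R*T.
RT = 8.314 * 327 = 2718.678
Pi = 1.64 * 2718.678
Pi = 4458.63192 kPa, rounded to 4 dp:

4458.6319 kPa


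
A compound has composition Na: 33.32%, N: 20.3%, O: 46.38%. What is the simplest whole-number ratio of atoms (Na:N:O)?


Assume 100 g of compound, divide each mass% by atomic mass to get moles, then normalize by the smallest to get a raw atom ratio.
Moles per 100 g: Na: 33.32/22.99 = 1.4493, N: 20.3/14.007 = 1.4493, O: 46.38/15.999 = 2.8989
Raw ratio (divide by min = 1.4493): Na: 1.0, N: 1.0, O: 2.0
Multiply by 1 to clear fractions: Na: 1.0 ~= 1, N: 1.0 ~= 1, O: 2.0 ~= 2
Reduce by GCD to get the simplest whole-number ratio:

1:1:2


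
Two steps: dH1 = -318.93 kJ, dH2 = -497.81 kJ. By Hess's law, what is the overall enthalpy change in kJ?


Hess's law: enthalpy is a state function, so add the step enthalpies.
dH_total = dH1 + dH2 = -318.93 + (-497.81)
dH_total = -816.74 kJ:

-816.74 kJ


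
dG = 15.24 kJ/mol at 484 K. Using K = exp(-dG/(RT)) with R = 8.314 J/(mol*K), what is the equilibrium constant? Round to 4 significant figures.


dG is in kJ/mol; multiply by 1000 to match R in J/(mol*K).
RT = 8.314 * 484 = 4023.976 J/mol
exponent = -dG*1000 / (RT) = -(15.24*1000) / 4023.976 = -3.78729893
K = exp(-3.78729893)
K = 0.022656717, rounded to 4 significant figures:

0.02266


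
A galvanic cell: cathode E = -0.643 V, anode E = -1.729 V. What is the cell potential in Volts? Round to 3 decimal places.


Standard cell potential: E_cell = E_cathode - E_anode.
E_cell = -0.643 - (-1.729)
E_cell = 1.086 V, rounded to 3 dp:

1.086 V


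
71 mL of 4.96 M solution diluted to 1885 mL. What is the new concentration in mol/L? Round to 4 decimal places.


Dilution: M1*V1 = M2*V2, solve for M2.
M2 = M1*V1 / V2
M2 = 4.96 * 71 / 1885
M2 = 352.16 / 1885
M2 = 0.18682228 mol/L, rounded to 4 dp:

0.1868 mol/L


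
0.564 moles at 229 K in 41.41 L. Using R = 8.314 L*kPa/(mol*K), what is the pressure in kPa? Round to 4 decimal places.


PV = nRT, solve for P = nRT / V.
nRT = 0.564 * 8.314 * 229 = 1073.803
P = 1073.803 / 41.41
P = 25.931007 kPa, rounded to 4 dp:

25.9310 kPa


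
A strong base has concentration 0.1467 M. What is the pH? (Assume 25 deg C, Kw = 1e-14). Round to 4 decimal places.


A strong base dissociates completely, so [OH-] equals the given concentration.
pOH = -log10([OH-]) = -log10(0.1467) = 0.83357
pH = 14 - pOH = 14 - 0.83357
pH = 13.16643, rounded to 4 dp:

13.1664


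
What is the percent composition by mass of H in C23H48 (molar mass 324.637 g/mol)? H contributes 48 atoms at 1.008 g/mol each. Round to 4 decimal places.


pct = 100 * (n_elem * M_elem) / M_total
mass_contribution = 48 * 1.008 = 48.384 g/mol
pct = 100 * 48.384 / 324.637
pct = 14.90403127 %, rounded to 4 dp:

14.9040 %


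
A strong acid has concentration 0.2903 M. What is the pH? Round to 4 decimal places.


A strong acid dissociates completely, so [H+] equals the given concentration.
pH = -log10([H+]) = -log10(0.2903)
pH = 0.53715296, rounded to 4 dp:

0.5372


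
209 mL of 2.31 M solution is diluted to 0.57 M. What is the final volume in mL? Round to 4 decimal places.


Dilution: M1*V1 = M2*V2, solve for V2.
V2 = M1*V1 / M2
V2 = 2.31 * 209 / 0.57
V2 = 482.79 / 0.57
V2 = 847.0 mL, rounded to 4 dp:

847.0000 mL


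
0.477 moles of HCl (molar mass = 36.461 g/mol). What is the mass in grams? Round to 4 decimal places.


mass = n * M
mass = 0.477 * 36.461
mass = 17.391897 g, rounded to 4 dp:

17.3919 g


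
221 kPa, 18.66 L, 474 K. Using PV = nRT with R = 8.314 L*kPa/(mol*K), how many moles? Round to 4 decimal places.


PV = nRT, solve for n = PV / (RT).
PV = 221 * 18.66 = 4123.86
RT = 8.314 * 474 = 3940.836
n = 4123.86 / 3940.836
n = 1.04644294 mol, rounded to 4 dp:

1.0464 mol


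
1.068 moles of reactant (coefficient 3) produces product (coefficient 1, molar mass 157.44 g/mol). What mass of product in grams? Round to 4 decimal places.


Use the coefficient ratio to convert reactant moles to product moles, then multiply by the product's molar mass.
moles_P = moles_R * (coeff_P / coeff_R) = 1.068 * (1/3) = 0.356
mass_P = moles_P * M_P = 0.356 * 157.44
mass_P = 56.04864 g, rounded to 4 dp:

56.0486 g


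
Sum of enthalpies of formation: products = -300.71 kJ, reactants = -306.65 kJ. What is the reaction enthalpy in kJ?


dH_rxn = sum(dH_f products) - sum(dH_f reactants)
dH_rxn = -300.71 - (-306.65)
dH_rxn = 5.94 kJ:

5.94 kJ


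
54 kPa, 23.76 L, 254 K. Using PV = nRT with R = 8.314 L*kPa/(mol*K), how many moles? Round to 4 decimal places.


PV = nRT, solve for n = PV / (RT).
PV = 54 * 23.76 = 1283.04
RT = 8.314 * 254 = 2111.756
n = 1283.04 / 2111.756
n = 0.60757019 mol, rounded to 4 dp:

0.6076 mol


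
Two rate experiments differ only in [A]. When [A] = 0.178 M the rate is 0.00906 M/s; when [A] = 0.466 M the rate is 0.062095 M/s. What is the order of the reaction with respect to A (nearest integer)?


Rate is proportional to [A]^n, so rate2/rate1 = ([A]2/[A]1)^n. Take logs to solve for n.
rate2/rate1 = 0.062095 / 0.00906 = 6.8538
[A]2/[A]1 = 0.466 / 0.178 = 2.618
n = ln(6.8538) / ln(2.618) = 2.0
Nearest integer order:

2


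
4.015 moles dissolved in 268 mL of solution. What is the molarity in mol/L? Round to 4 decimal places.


Convert volume to liters: V_L = V_mL / 1000.
V_L = 268 / 1000 = 0.268 L
M = n / V_L = 4.015 / 0.268
M = 14.98134328 mol/L, rounded to 4 dp:

14.9813 mol/L


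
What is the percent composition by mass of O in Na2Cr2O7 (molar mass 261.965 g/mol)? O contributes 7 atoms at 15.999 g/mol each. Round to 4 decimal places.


pct = 100 * (n_elem * M_elem) / M_total
mass_contribution = 7 * 15.999 = 111.993 g/mol
pct = 100 * 111.993 / 261.965
pct = 42.75113088 %, rounded to 4 dp:

42.7511 %


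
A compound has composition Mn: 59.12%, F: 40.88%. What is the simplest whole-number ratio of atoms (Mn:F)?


Assume 100 g of compound, divide each mass% by atomic mass to get moles, then normalize by the smallest to get a raw atom ratio.
Moles per 100 g: Mn: 59.12/54.938 = 1.0761, F: 40.88/18.998 = 2.1518
Raw ratio (divide by min = 1.0761): Mn: 1.0, F: 2.0
Multiply by 1 to clear fractions: Mn: 1.0 ~= 1, F: 2.0 ~= 2
Reduce by GCD to get the simplest whole-number ratio:

1:2


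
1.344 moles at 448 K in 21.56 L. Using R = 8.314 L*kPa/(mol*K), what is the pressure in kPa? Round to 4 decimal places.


PV = nRT, solve for P = nRT / V.
nRT = 1.344 * 8.314 * 448 = 5005.9592
P = 5005.9592 / 21.56
P = 232.18734694 kPa, rounded to 4 dp:

232.1873 kPa


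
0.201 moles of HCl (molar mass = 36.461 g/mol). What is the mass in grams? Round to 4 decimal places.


mass = n * M
mass = 0.201 * 36.461
mass = 7.328661 g, rounded to 4 dp:

7.3287 g


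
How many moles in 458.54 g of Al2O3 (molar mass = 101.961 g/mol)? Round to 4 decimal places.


n = mass / M
n = 458.54 / 101.961
n = 4.49720972 mol, rounded to 4 dp:

4.4972 mol


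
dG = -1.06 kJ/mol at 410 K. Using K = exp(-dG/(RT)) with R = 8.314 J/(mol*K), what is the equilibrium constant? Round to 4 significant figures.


dG is in kJ/mol; multiply by 1000 to match R in J/(mol*K).
RT = 8.314 * 410 = 3408.74 J/mol
exponent = -dG*1000 / (RT) = -(-1.06*1000) / 3408.74 = 0.31096534
K = exp(0.31096534)
K = 1.3647419, rounded to 4 significant figures:

1.365


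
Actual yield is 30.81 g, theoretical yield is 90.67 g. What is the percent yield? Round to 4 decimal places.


% yield = 100 * actual / theoretical
% yield = 100 * 30.81 / 90.67
% yield = 33.98036837 %, rounded to 4 dp:

33.9804 %


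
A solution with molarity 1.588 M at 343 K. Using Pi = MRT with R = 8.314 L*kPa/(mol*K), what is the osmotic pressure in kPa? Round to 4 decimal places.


Osmotic pressure (van't Hoff): Pi = M*R*T.
RT = 8.314 * 343 = 2851.702
Pi = 1.588 * 2851.702
Pi = 4528.502776 kPa, rounded to 4 dp:

4528.5028 kPa


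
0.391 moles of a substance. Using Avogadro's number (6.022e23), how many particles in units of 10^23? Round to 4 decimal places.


N = n * NA, then divide by 1e23 for the requested units.
N / 1e23 = n * 6.022
N / 1e23 = 0.391 * 6.022
N / 1e23 = 2.354602, rounded to 4 dp:

2.3546


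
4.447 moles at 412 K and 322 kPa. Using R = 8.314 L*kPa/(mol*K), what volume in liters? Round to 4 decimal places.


PV = nRT, solve for V = nRT / P.
nRT = 4.447 * 8.314 * 412 = 15232.6115
V = 15232.6115 / 322
V = 47.30624689 L, rounded to 4 dp:

47.3062 L


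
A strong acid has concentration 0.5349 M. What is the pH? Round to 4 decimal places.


A strong acid dissociates completely, so [H+] equals the given concentration.
pH = -log10([H+]) = -log10(0.5349)
pH = 0.2717274, rounded to 4 dp:

0.2717


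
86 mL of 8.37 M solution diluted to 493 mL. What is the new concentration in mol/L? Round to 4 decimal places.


Dilution: M1*V1 = M2*V2, solve for M2.
M2 = M1*V1 / V2
M2 = 8.37 * 86 / 493
M2 = 719.82 / 493
M2 = 1.46008114 mol/L, rounded to 4 dp:

1.4601 mol/L


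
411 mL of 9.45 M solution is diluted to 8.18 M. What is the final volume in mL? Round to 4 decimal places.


Dilution: M1*V1 = M2*V2, solve for V2.
V2 = M1*V1 / M2
V2 = 9.45 * 411 / 8.18
V2 = 3883.95 / 8.18
V2 = 474.81051345 mL, rounded to 4 dp:

474.8105 mL


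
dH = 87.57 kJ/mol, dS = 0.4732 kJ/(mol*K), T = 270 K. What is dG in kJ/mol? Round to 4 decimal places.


Gibbs: dG = dH - T*dS (consistent units, dS already in kJ/(mol*K)).
T*dS = 270 * 0.4732 = 127.764
dG = 87.57 - (127.764)
dG = -40.194 kJ/mol, rounded to 4 dp:

-40.1940 kJ/mol


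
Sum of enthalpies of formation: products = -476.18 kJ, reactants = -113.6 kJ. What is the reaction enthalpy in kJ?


dH_rxn = sum(dH_f products) - sum(dH_f reactants)
dH_rxn = -476.18 - (-113.6)
dH_rxn = -362.58 kJ:

-362.58 kJ


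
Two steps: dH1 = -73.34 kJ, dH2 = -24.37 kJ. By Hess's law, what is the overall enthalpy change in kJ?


Hess's law: enthalpy is a state function, so add the step enthalpies.
dH_total = dH1 + dH2 = -73.34 + (-24.37)
dH_total = -97.71 kJ:

-97.71 kJ


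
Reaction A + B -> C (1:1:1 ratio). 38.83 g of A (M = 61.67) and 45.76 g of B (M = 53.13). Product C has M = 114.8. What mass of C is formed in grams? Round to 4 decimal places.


Find moles of each reactant; the smaller value is the limiting reagent in a 1:1:1 reaction, so moles_C equals moles of the limiter.
n_A = mass_A / M_A = 38.83 / 61.67 = 0.629642 mol
n_B = mass_B / M_B = 45.76 / 53.13 = 0.861284 mol
Limiting reagent: A (smaller), n_limiting = 0.629642 mol
mass_C = n_limiting * M_C = 0.629642 * 114.8
mass_C = 72.2829016 g, rounded to 4 dp:

72.2829 g


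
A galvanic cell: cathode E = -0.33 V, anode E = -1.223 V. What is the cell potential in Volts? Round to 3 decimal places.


Standard cell potential: E_cell = E_cathode - E_anode.
E_cell = -0.33 - (-1.223)
E_cell = 0.893 V, rounded to 3 dp:

0.893 V


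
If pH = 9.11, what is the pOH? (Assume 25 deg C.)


At 25 deg C, pH + pOH = 14.
pOH = 14 - pH = 14 - 9.11
pOH = 4.89:

4.89


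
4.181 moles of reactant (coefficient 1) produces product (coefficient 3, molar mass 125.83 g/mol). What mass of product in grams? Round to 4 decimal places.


Use the coefficient ratio to convert reactant moles to product moles, then multiply by the product's molar mass.
moles_P = moles_R * (coeff_P / coeff_R) = 4.181 * (3/1) = 12.543
mass_P = moles_P * M_P = 12.543 * 125.83
mass_P = 1578.28569 g, rounded to 4 dp:

1578.2857 g


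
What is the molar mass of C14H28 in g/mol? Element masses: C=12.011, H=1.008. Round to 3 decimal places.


M = sum(count * atomic_mass) over atoms.
M = 14*12.011 + 28*1.008
M = 168.154 + 28.224
M = 196.378 g/mol, rounded to 3 dp:

196.378 g/mol


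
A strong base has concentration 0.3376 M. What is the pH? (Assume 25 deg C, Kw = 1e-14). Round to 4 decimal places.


A strong base dissociates completely, so [OH-] equals the given concentration.
pOH = -log10([OH-]) = -log10(0.3376) = 0.471598
pH = 14 - pOH = 14 - 0.471598
pH = 13.528402, rounded to 4 dp:

13.5284


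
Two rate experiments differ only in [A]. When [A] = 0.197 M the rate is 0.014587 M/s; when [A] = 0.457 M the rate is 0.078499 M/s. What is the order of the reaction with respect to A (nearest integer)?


Rate is proportional to [A]^n, so rate2/rate1 = ([A]2/[A]1)^n. Take logs to solve for n.
rate2/rate1 = 0.078499 / 0.014587 = 5.3814
[A]2/[A]1 = 0.457 / 0.197 = 2.3198
n = ln(5.3814) / ln(2.3198) = 2.0
Nearest integer order:

2


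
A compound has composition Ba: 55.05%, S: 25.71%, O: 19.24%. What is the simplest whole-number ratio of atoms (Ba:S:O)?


Assume 100 g of compound, divide each mass% by atomic mass to get moles, then normalize by the smallest to get a raw atom ratio.
Moles per 100 g: Ba: 55.05/137.327 = 0.4009, S: 25.71/32.065 = 0.8018, O: 19.24/15.999 = 1.2026
Raw ratio (divide by min = 0.4009): Ba: 1.0, S: 2.0, O: 3.0
Multiply by 1 to clear fractions: Ba: 1.0 ~= 1, S: 2.0 ~= 2, O: 3.0 ~= 3
Reduce by GCD to get the simplest whole-number ratio:

1:2:3


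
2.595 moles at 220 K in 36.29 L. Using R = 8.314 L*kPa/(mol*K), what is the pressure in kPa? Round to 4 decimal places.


PV = nRT, solve for P = nRT / V.
nRT = 2.595 * 8.314 * 220 = 4746.4626
P = 4746.4626 / 36.29
P = 130.79257647 kPa, rounded to 4 dp:

130.7926 kPa


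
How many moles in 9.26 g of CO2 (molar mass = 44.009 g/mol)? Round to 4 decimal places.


n = mass / M
n = 9.26 / 44.009
n = 0.21041151 mol, rounded to 4 dp:

0.2104 mol


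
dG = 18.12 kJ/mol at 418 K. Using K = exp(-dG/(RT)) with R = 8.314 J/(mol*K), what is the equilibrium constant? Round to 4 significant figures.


dG is in kJ/mol; multiply by 1000 to match R in J/(mol*K).
RT = 8.314 * 418 = 3475.252 J/mol
exponent = -dG*1000 / (RT) = -(18.12*1000) / 3475.252 = -5.21401038
K = exp(-5.21401038)
K = 0.0054398142, rounded to 4 significant figures:

0.005440


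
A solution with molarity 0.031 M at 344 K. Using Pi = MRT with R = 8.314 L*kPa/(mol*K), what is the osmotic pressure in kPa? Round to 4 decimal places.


Osmotic pressure (van't Hoff): Pi = M*R*T.
RT = 8.314 * 344 = 2860.016
Pi = 0.031 * 2860.016
Pi = 88.660496 kPa, rounded to 4 dp:

88.6605 kPa


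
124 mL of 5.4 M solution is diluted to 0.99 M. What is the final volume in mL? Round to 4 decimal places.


Dilution: M1*V1 = M2*V2, solve for V2.
V2 = M1*V1 / M2
V2 = 5.4 * 124 / 0.99
V2 = 669.6 / 0.99
V2 = 676.36363636 mL, rounded to 4 dp:

676.3636 mL


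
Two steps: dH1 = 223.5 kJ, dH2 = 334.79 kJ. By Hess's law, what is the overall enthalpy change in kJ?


Hess's law: enthalpy is a state function, so add the step enthalpies.
dH_total = dH1 + dH2 = 223.5 + (334.79)
dH_total = 558.29 kJ:

558.29 kJ


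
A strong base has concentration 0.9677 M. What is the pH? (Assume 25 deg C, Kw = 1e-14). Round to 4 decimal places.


A strong base dissociates completely, so [OH-] equals the given concentration.
pOH = -log10([OH-]) = -log10(0.9677) = 0.014259
pH = 14 - pOH = 14 - 0.014259
pH = 13.985741, rounded to 4 dp:

13.9857


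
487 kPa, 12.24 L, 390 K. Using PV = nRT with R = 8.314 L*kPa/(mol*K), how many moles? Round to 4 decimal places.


PV = nRT, solve for n = PV / (RT).
PV = 487 * 12.24 = 5960.88
RT = 8.314 * 390 = 3242.46
n = 5960.88 / 3242.46
n = 1.83838197 mol, rounded to 4 dp:

1.8384 mol


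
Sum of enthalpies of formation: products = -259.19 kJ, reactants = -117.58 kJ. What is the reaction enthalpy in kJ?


dH_rxn = sum(dH_f products) - sum(dH_f reactants)
dH_rxn = -259.19 - (-117.58)
dH_rxn = -141.61 kJ:

-141.61 kJ


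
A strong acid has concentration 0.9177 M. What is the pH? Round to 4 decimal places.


A strong acid dissociates completely, so [H+] equals the given concentration.
pH = -log10([H+]) = -log10(0.9177)
pH = 0.03729927, rounded to 4 dp:

0.0373


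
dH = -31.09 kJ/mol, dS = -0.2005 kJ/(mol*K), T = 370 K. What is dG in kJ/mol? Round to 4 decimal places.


Gibbs: dG = dH - T*dS (consistent units, dS already in kJ/(mol*K)).
T*dS = 370 * -0.2005 = -74.185
dG = -31.09 - (-74.185)
dG = 43.095 kJ/mol, rounded to 4 dp:

43.0950 kJ/mol


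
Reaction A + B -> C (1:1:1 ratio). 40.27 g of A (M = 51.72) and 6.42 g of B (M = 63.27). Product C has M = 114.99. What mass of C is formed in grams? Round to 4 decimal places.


Find moles of each reactant; the smaller value is the limiting reagent in a 1:1:1 reaction, so moles_C equals moles of the limiter.
n_A = mass_A / M_A = 40.27 / 51.72 = 0.778616 mol
n_B = mass_B / M_B = 6.42 / 63.27 = 0.10147 mol
Limiting reagent: B (smaller), n_limiting = 0.10147 mol
mass_C = n_limiting * M_C = 0.10147 * 114.99
mass_C = 11.6680353 g, rounded to 4 dp:

11.6680 g


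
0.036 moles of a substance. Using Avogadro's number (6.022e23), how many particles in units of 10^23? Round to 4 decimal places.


N = n * NA, then divide by 1e23 for the requested units.
N / 1e23 = n * 6.022
N / 1e23 = 0.036 * 6.022
N / 1e23 = 0.216792, rounded to 4 dp:

0.2168


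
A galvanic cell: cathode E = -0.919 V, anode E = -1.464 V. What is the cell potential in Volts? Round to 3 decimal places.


Standard cell potential: E_cell = E_cathode - E_anode.
E_cell = -0.919 - (-1.464)
E_cell = 0.545 V, rounded to 3 dp:

0.545 V


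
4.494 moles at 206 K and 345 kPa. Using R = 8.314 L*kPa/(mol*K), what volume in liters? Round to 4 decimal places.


PV = nRT, solve for V = nRT / P.
nRT = 4.494 * 8.314 * 206 = 7696.8019
V = 7696.8019 / 345
V = 22.30957072 L, rounded to 4 dp:

22.3096 L


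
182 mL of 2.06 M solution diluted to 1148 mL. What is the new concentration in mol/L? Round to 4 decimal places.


Dilution: M1*V1 = M2*V2, solve for M2.
M2 = M1*V1 / V2
M2 = 2.06 * 182 / 1148
M2 = 374.92 / 1148
M2 = 0.32658537 mol/L, rounded to 4 dp:

0.3266 mol/L


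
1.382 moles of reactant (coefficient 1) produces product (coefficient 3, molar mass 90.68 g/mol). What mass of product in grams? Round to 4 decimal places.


Use the coefficient ratio to convert reactant moles to product moles, then multiply by the product's molar mass.
moles_P = moles_R * (coeff_P / coeff_R) = 1.382 * (3/1) = 4.146
mass_P = moles_P * M_P = 4.146 * 90.68
mass_P = 375.95928 g, rounded to 4 dp:

375.9593 g


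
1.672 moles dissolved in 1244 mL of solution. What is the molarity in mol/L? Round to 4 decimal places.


Convert volume to liters: V_L = V_mL / 1000.
V_L = 1244 / 1000 = 1.244 L
M = n / V_L = 1.672 / 1.244
M = 1.34405145 mol/L, rounded to 4 dp:

1.3441 mol/L


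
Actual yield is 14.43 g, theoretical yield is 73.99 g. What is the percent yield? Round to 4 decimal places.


% yield = 100 * actual / theoretical
% yield = 100 * 14.43 / 73.99
% yield = 19.50263549 %, rounded to 4 dp:

19.5026 %


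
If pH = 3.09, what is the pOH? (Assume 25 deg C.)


At 25 deg C, pH + pOH = 14.
pOH = 14 - pH = 14 - 3.09
pOH = 10.91:

10.91


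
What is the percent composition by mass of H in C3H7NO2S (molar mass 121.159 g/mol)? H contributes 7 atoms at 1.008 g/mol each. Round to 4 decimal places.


pct = 100 * (n_elem * M_elem) / M_total
mass_contribution = 7 * 1.008 = 7.056 g/mol
pct = 100 * 7.056 / 121.159
pct = 5.82375226 %, rounded to 4 dp:

5.8238 %


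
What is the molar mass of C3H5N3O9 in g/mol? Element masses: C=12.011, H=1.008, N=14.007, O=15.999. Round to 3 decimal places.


M = sum(count * atomic_mass) over atoms.
M = 3*12.011 + 5*1.008 + 3*14.007 + 9*15.999
M = 36.033 + 5.04 + 42.021 + 143.991
M = 227.085 g/mol, rounded to 3 dp:

227.085 g/mol


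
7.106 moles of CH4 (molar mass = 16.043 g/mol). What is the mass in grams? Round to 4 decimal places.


mass = n * M
mass = 7.106 * 16.043
mass = 114.001558 g, rounded to 4 dp:

114.0016 g


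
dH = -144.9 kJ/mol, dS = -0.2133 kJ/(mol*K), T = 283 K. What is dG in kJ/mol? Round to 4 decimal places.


Gibbs: dG = dH - T*dS (consistent units, dS already in kJ/(mol*K)).
T*dS = 283 * -0.2133 = -60.3639
dG = -144.9 - (-60.3639)
dG = -84.5361 kJ/mol, rounded to 4 dp:

-84.5361 kJ/mol


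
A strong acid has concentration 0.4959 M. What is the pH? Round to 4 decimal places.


A strong acid dissociates completely, so [H+] equals the given concentration.
pH = -log10([H+]) = -log10(0.4959)
pH = 0.30460589, rounded to 4 dp:

0.3046


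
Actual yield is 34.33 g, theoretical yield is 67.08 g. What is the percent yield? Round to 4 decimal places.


% yield = 100 * actual / theoretical
% yield = 100 * 34.33 / 67.08
% yield = 51.17769827 %, rounded to 4 dp:

51.1777 %


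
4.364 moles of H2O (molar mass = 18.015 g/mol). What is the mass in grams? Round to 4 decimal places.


mass = n * M
mass = 4.364 * 18.015
mass = 78.61746 g, rounded to 4 dp:

78.6175 g


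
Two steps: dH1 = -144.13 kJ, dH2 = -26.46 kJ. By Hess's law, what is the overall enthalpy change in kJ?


Hess's law: enthalpy is a state function, so add the step enthalpies.
dH_total = dH1 + dH2 = -144.13 + (-26.46)
dH_total = -170.59 kJ:

-170.59 kJ


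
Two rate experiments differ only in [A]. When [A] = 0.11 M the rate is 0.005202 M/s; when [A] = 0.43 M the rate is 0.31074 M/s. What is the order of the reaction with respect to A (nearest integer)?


Rate is proportional to [A]^n, so rate2/rate1 = ([A]2/[A]1)^n. Take logs to solve for n.
rate2/rate1 = 0.31074 / 0.005202 = 59.7347
[A]2/[A]1 = 0.43 / 0.11 = 3.9091
n = ln(59.7347) / ln(3.9091) = 3.0
Nearest integer order:

3


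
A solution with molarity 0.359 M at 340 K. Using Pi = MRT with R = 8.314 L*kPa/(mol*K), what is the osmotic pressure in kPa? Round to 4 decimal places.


Osmotic pressure (van't Hoff): Pi = M*R*T.
RT = 8.314 * 340 = 2826.76
Pi = 0.359 * 2826.76
Pi = 1014.80684 kPa, rounded to 4 dp:

1014.8068 kPa


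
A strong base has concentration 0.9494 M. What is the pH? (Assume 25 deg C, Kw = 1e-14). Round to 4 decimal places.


A strong base dissociates completely, so [OH-] equals the given concentration.
pOH = -log10([OH-]) = -log10(0.9494) = 0.022551
pH = 14 - pOH = 14 - 0.022551
pH = 13.977449, rounded to 4 dp:

13.9774


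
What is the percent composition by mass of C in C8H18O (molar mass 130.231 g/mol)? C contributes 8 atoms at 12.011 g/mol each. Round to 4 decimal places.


pct = 100 * (n_elem * M_elem) / M_total
mass_contribution = 8 * 12.011 = 96.088 g/mol
pct = 100 * 96.088 / 130.231
pct = 73.7827399 %, rounded to 4 dp:

73.7827 %


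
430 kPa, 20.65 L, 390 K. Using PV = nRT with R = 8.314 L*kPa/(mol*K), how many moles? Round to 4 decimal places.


PV = nRT, solve for n = PV / (RT).
PV = 430 * 20.65 = 8879.5
RT = 8.314 * 390 = 3242.46
n = 8879.5 / 3242.46
n = 2.73850718 mol, rounded to 4 dp:

2.7385 mol


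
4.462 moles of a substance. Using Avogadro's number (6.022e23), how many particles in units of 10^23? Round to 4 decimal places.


N = n * NA, then divide by 1e23 for the requested units.
N / 1e23 = n * 6.022
N / 1e23 = 4.462 * 6.022
N / 1e23 = 26.870164, rounded to 4 dp:

26.8702


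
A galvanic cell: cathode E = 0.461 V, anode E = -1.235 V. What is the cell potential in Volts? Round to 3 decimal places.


Standard cell potential: E_cell = E_cathode - E_anode.
E_cell = 0.461 - (-1.235)
E_cell = 1.696 V, rounded to 3 dp:

1.696 V


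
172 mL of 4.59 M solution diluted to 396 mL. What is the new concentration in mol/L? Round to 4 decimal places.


Dilution: M1*V1 = M2*V2, solve for M2.
M2 = M1*V1 / V2
M2 = 4.59 * 172 / 396
M2 = 789.48 / 396
M2 = 1.99363636 mol/L, rounded to 4 dp:

1.9936 mol/L


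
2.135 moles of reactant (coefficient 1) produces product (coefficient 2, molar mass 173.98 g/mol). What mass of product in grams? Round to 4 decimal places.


Use the coefficient ratio to convert reactant moles to product moles, then multiply by the product's molar mass.
moles_P = moles_R * (coeff_P / coeff_R) = 2.135 * (2/1) = 4.27
mass_P = moles_P * M_P = 4.27 * 173.98
mass_P = 742.8946 g, rounded to 4 dp:

742.8946 g


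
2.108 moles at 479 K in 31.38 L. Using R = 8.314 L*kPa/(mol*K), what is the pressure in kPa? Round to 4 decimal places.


PV = nRT, solve for P = nRT / V.
nRT = 2.108 * 8.314 * 479 = 8394.9118
P = 8394.9118 / 31.38
P = 267.52427661 kPa, rounded to 4 dp:

267.5243 kPa


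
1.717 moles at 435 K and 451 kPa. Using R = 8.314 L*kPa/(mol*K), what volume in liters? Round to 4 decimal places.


PV = nRT, solve for V = nRT / P.
nRT = 1.717 * 8.314 * 435 = 6209.685
V = 6209.685 / 451
V = 13.76870288 L, rounded to 4 dp:

13.7687 L


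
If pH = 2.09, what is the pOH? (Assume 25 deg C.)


At 25 deg C, pH + pOH = 14.
pOH = 14 - pH = 14 - 2.09
pOH = 11.91:

11.91


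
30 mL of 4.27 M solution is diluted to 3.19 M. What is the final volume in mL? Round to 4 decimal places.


Dilution: M1*V1 = M2*V2, solve for V2.
V2 = M1*V1 / M2
V2 = 4.27 * 30 / 3.19
V2 = 128.1 / 3.19
V2 = 40.15673981 mL, rounded to 4 dp:

40.1567 mL


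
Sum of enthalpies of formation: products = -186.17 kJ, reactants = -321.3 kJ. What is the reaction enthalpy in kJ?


dH_rxn = sum(dH_f products) - sum(dH_f reactants)
dH_rxn = -186.17 - (-321.3)
dH_rxn = 135.13 kJ:

135.13 kJ


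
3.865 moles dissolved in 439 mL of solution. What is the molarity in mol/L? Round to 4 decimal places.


Convert volume to liters: V_L = V_mL / 1000.
V_L = 439 / 1000 = 0.439 L
M = n / V_L = 3.865 / 0.439
M = 8.80410023 mol/L, rounded to 4 dp:

8.8041 mol/L


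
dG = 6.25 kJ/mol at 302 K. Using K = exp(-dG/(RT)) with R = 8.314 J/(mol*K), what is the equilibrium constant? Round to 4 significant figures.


dG is in kJ/mol; multiply by 1000 to match R in J/(mol*K).
RT = 8.314 * 302 = 2510.828 J/mol
exponent = -dG*1000 / (RT) = -(6.25*1000) / 2510.828 = -2.4892187
K = exp(-2.4892187)
K = 0.082974769, rounded to 4 significant figures:

0.08297


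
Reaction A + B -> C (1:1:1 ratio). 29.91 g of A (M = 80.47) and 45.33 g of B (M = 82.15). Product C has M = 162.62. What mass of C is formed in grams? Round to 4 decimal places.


Find moles of each reactant; the smaller value is the limiting reagent in a 1:1:1 reaction, so moles_C equals moles of the limiter.
n_A = mass_A / M_A = 29.91 / 80.47 = 0.371691 mol
n_B = mass_B / M_B = 45.33 / 82.15 = 0.551795 mol
Limiting reagent: A (smaller), n_limiting = 0.371691 mol
mass_C = n_limiting * M_C = 0.371691 * 162.62
mass_C = 60.44439042 g, rounded to 4 dp:

60.4444 g


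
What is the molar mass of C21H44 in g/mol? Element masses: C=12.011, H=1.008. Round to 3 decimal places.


M = sum(count * atomic_mass) over atoms.
M = 21*12.011 + 44*1.008
M = 252.231 + 44.352
M = 296.583 g/mol, rounded to 3 dp:

296.583 g/mol


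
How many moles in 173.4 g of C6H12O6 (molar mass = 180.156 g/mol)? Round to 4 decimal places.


n = mass / M
n = 173.4 / 180.156
n = 0.96249917 mol, rounded to 4 dp:

0.9625 mol


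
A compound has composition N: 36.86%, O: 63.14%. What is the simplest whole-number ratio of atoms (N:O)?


Assume 100 g of compound, divide each mass% by atomic mass to get moles, then normalize by the smallest to get a raw atom ratio.
Moles per 100 g: N: 36.86/14.007 = 2.6315, O: 63.14/15.999 = 3.9465
Raw ratio (divide by min = 2.6315): N: 1.0, O: 1.5
Multiply by 2 to clear fractions: N: 2.0 ~= 2, O: 2.999 ~= 3
Reduce by GCD to get the simplest whole-number ratio:

2:3


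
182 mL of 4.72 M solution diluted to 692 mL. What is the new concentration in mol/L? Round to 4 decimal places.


Dilution: M1*V1 = M2*V2, solve for M2.
M2 = M1*V1 / V2
M2 = 4.72 * 182 / 692
M2 = 859.04 / 692
M2 = 1.24138728 mol/L, rounded to 4 dp:

1.2414 mol/L


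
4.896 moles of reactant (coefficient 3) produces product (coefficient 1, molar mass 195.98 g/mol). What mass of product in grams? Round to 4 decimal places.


Use the coefficient ratio to convert reactant moles to product moles, then multiply by the product's molar mass.
moles_P = moles_R * (coeff_P / coeff_R) = 4.896 * (1/3) = 1.632
mass_P = moles_P * M_P = 1.632 * 195.98
mass_P = 319.83936 g, rounded to 4 dp:

319.8394 g


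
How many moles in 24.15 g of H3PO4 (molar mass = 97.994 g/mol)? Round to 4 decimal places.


n = mass / M
n = 24.15 / 97.994
n = 0.24644366 mol, rounded to 4 dp:

0.2464 mol


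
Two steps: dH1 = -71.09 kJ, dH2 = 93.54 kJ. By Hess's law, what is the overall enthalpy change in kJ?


Hess's law: enthalpy is a state function, so add the step enthalpies.
dH_total = dH1 + dH2 = -71.09 + (93.54)
dH_total = 22.45 kJ:

22.45 kJ


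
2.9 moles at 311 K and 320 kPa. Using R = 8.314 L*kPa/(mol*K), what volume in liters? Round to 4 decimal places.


PV = nRT, solve for V = nRT / P.
nRT = 2.9 * 8.314 * 311 = 7498.3966
V = 7498.3966 / 320
V = 23.43248937 L, rounded to 4 dp:

23.4325 L


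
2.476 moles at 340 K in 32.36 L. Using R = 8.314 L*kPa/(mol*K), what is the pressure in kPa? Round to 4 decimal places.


PV = nRT, solve for P = nRT / V.
nRT = 2.476 * 8.314 * 340 = 6999.0578
P = 6999.0578 / 32.36
P = 216.28732386 kPa, rounded to 4 dp:

216.2873 kPa


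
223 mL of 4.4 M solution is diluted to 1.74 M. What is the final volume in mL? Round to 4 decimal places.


Dilution: M1*V1 = M2*V2, solve for V2.
V2 = M1*V1 / M2
V2 = 4.4 * 223 / 1.74
V2 = 981.2 / 1.74
V2 = 563.90804598 mL, rounded to 4 dp:

563.9080 mL


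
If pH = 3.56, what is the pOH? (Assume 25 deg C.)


At 25 deg C, pH + pOH = 14.
pOH = 14 - pH = 14 - 3.56
pOH = 10.44:

10.44


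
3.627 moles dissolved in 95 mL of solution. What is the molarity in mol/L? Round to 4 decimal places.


Convert volume to liters: V_L = V_mL / 1000.
V_L = 95 / 1000 = 0.095 L
M = n / V_L = 3.627 / 0.095
M = 38.17894737 mol/L, rounded to 4 dp:

38.1789 mol/L


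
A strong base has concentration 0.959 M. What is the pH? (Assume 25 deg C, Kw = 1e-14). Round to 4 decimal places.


A strong base dissociates completely, so [OH-] equals the given concentration.
pOH = -log10([OH-]) = -log10(0.959) = 0.018181
pH = 14 - pOH = 14 - 0.018181
pH = 13.981819, rounded to 4 dp:

13.9818


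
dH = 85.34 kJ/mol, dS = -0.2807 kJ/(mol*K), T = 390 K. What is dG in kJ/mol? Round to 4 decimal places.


Gibbs: dG = dH - T*dS (consistent units, dS already in kJ/(mol*K)).
T*dS = 390 * -0.2807 = -109.473
dG = 85.34 - (-109.473)
dG = 194.813 kJ/mol, rounded to 4 dp:

194.8130 kJ/mol


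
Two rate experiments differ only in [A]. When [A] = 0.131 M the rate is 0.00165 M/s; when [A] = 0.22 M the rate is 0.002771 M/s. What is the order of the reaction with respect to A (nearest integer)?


Rate is proportional to [A]^n, so rate2/rate1 = ([A]2/[A]1)^n. Take logs to solve for n.
rate2/rate1 = 0.002771 / 0.00165 = 1.6794
[A]2/[A]1 = 0.22 / 0.131 = 1.6794
n = ln(1.6794) / ln(1.6794) = 1.0
Nearest integer order:

1


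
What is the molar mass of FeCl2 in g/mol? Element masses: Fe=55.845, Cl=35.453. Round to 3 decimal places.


M = sum(count * atomic_mass) over atoms.
M = 1*55.845 + 2*35.453
M = 55.845 + 70.906
M = 126.751 g/mol, rounded to 3 dp:

126.751 g/mol


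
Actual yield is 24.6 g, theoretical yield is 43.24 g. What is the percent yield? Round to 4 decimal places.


% yield = 100 * actual / theoretical
% yield = 100 * 24.6 / 43.24
% yield = 56.89176688 %, rounded to 4 dp:

56.8918 %


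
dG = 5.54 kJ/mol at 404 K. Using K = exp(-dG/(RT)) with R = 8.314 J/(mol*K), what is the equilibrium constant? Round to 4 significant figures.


dG is in kJ/mol; multiply by 1000 to match R in J/(mol*K).
RT = 8.314 * 404 = 3358.856 J/mol
exponent = -dG*1000 / (RT) = -(5.54*1000) / 3358.856 = -1.6493711
K = exp(-1.6493711)
K = 0.19217073, rounded to 4 significant figures:

0.1922


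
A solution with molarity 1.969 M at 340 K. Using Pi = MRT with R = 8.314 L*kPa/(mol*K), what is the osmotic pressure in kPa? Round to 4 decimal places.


Osmotic pressure (van't Hoff): Pi = M*R*T.
RT = 8.314 * 340 = 2826.76
Pi = 1.969 * 2826.76
Pi = 5565.89044 kPa, rounded to 4 dp:

5565.8904 kPa


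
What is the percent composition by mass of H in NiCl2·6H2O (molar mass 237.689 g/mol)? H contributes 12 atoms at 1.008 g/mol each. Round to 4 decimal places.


pct = 100 * (n_elem * M_elem) / M_total
mass_contribution = 12 * 1.008 = 12.096 g/mol
pct = 100 * 12.096 / 237.689
pct = 5.08900286 %, rounded to 4 dp:

5.0890 %


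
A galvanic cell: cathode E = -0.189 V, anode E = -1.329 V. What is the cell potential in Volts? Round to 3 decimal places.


Standard cell potential: E_cell = E_cathode - E_anode.
E_cell = -0.189 - (-1.329)
E_cell = 1.14 V, rounded to 3 dp:

1.140 V


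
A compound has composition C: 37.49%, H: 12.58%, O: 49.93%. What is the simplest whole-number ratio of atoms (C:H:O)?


Assume 100 g of compound, divide each mass% by atomic mass to get moles, then normalize by the smallest to get a raw atom ratio.
Moles per 100 g: C: 37.49/12.011 = 3.1213, H: 12.58/1.008 = 12.4802, O: 49.93/15.999 = 3.1208
Raw ratio (divide by min = 3.1208): C: 1.0, H: 3.999, O: 1.0
Multiply by 1 to clear fractions: C: 1.0 ~= 1, H: 3.999 ~= 4, O: 1.0 ~= 1
Reduce by GCD to get the simplest whole-number ratio:

1:4:1


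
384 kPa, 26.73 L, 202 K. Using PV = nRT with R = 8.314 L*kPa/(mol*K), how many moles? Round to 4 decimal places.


PV = nRT, solve for n = PV / (RT).
PV = 384 * 26.73 = 10264.32
RT = 8.314 * 202 = 1679.428
n = 10264.32 / 1679.428
n = 6.11179521 mol, rounded to 4 dp:

6.1118 mol


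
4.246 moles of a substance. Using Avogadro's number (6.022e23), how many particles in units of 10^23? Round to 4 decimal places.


N = n * NA, then divide by 1e23 for the requested units.
N / 1e23 = n * 6.022
N / 1e23 = 4.246 * 6.022
N / 1e23 = 25.569412, rounded to 4 dp:

25.5694


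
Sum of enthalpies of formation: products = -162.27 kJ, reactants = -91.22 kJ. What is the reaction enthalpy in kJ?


dH_rxn = sum(dH_f products) - sum(dH_f reactants)
dH_rxn = -162.27 - (-91.22)
dH_rxn = -71.05 kJ:

-71.05 kJ


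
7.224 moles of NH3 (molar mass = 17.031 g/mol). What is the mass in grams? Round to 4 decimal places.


mass = n * M
mass = 7.224 * 17.031
mass = 123.031944 g, rounded to 4 dp:

123.0319 g


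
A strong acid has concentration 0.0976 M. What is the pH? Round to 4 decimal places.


A strong acid dissociates completely, so [H+] equals the given concentration.
pH = -log10([H+]) = -log10(0.0976)
pH = 1.01055018, rounded to 4 dp:

1.0106


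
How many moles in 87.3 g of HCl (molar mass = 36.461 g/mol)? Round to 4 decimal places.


n = mass / M
n = 87.3 / 36.461
n = 2.39433916 mol, rounded to 4 dp:

2.3943 mol


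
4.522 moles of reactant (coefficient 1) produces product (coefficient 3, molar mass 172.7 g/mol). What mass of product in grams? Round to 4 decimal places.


Use the coefficient ratio to convert reactant moles to product moles, then multiply by the product's molar mass.
moles_P = moles_R * (coeff_P / coeff_R) = 4.522 * (3/1) = 13.566
mass_P = moles_P * M_P = 13.566 * 172.7
mass_P = 2342.8482 g, rounded to 4 dp:

2342.8482 g


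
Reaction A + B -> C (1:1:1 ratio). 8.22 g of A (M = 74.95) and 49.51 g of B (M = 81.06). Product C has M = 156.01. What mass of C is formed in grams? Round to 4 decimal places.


Find moles of each reactant; the smaller value is the limiting reagent in a 1:1:1 reaction, so moles_C equals moles of the limiter.
n_A = mass_A / M_A = 8.22 / 74.95 = 0.109673 mol
n_B = mass_B / M_B = 49.51 / 81.06 = 0.610782 mol
Limiting reagent: A (smaller), n_limiting = 0.109673 mol
mass_C = n_limiting * M_C = 0.109673 * 156.01
mass_C = 17.11008473 g, rounded to 4 dp:

17.1101 g


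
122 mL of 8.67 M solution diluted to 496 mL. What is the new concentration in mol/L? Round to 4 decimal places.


Dilution: M1*V1 = M2*V2, solve for M2.
M2 = M1*V1 / V2
M2 = 8.67 * 122 / 496
M2 = 1057.74 / 496
M2 = 2.13254032 mol/L, rounded to 4 dp:

2.1325 mol/L


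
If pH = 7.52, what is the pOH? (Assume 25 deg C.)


At 25 deg C, pH + pOH = 14.
pOH = 14 - pH = 14 - 7.52
pOH = 6.48:

6.48


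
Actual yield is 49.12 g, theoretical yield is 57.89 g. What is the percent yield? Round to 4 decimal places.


% yield = 100 * actual / theoretical
% yield = 100 * 49.12 / 57.89
% yield = 84.85057868 %, rounded to 4 dp:

84.8506 %


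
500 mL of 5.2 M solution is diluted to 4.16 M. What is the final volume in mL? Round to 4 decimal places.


Dilution: M1*V1 = M2*V2, solve for V2.
V2 = M1*V1 / M2
V2 = 5.2 * 500 / 4.16
V2 = 2600.0 / 4.16
V2 = 625.0 mL, rounded to 4 dp:

625.0000 mL


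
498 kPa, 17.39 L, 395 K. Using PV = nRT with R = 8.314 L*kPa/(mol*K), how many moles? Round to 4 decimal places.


PV = nRT, solve for n = PV / (RT).
PV = 498 * 17.39 = 8660.22
RT = 8.314 * 395 = 3284.03
n = 8660.22 / 3284.03
n = 2.63707092 mol, rounded to 4 dp:

2.6371 mol


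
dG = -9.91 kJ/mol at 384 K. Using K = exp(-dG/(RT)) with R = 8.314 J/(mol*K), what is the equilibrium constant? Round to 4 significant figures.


dG is in kJ/mol; multiply by 1000 to match R in J/(mol*K).
RT = 8.314 * 384 = 3192.576 J/mol
exponent = -dG*1000 / (RT) = -(-9.91*1000) / 3192.576 = 3.10407646
K = exp(3.10407646)
K = 22.288625, rounded to 4 significant figures:

22.29
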